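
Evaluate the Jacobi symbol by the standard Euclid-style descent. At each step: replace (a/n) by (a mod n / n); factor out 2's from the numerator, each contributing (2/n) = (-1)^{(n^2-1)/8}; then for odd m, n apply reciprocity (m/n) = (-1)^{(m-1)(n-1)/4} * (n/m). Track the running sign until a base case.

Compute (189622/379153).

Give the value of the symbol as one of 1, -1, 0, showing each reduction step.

189622 = 2^1·94811; (2/379153) = +1 since 379153 mod 8 = 1, so (189622/379153) = (+1)^1·(94811/379153); sign now +1
reciprocity: (94811/379153) = +1·(379153/94811) since 94811 mod 4 = 3, 379153 mod 4 = 1; sign now +1
(379153/94811) = (94720/94811)   [reduce mod 94811]
94720 = 2^9·185; (2/94811) = -1 since 94811 mod 8 = 3, so (94720/94811) = (-1)^9·(185/94811); sign now -1
reciprocity: (185/94811) = +1·(94811/185) since 185 mod 4 = 1, 94811 mod 4 = 3; sign now -1
(94811/185) = (91/185)   [reduce mod 185]
reciprocity: (91/185) = +1·(185/91) since 91 mod 4 = 3, 185 mod 4 = 1; sign now -1
(185/91) = (3/91)   [reduce mod 91]
reciprocity: (3/91) = -1·(91/3) since 3 mod 4 = 3, 91 mod 4 = 3; sign now +1
(91/3) = (1/3)   [reduce mod 3]
(1/3) = 1; final value = sign = +1

1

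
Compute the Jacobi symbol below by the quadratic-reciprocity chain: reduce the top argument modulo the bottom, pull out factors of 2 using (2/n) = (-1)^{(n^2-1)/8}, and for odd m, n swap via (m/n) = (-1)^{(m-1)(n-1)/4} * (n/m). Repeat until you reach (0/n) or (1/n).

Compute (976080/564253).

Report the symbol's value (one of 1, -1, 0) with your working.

(976080/564253) = (411827/564253)   [reduce mod 564253]
reciprocity: (411827/564253) = +1·(564253/411827) since 411827 mod 4 = 3, 564253 mod 4 = 1; sign now +1
(564253/411827) = (152426/411827)   [reduce mod 411827]
152426 = 2^1·76213; (2/411827) = -1 since 411827 mod 8 = 3, so (152426/411827) = (-1)^1·(76213/411827); sign now -1
reciprocity: (76213/411827) = +1·(411827/76213) since 76213 mod 4 = 1, 411827 mod 4 = 3; sign now -1
(411827/76213) = (30762/76213)   [reduce mod 76213]
30762 = 2^1·15381; (2/76213) = -1 since 76213 mod 8 = 5, so (30762/76213) = (-1)^1·(15381/76213); sign now +1
reciprocity: (15381/76213) = +1·(76213/15381) since 15381 mod 4 = 1, 76213 mod 4 = 1; sign now +1
(76213/15381) = (14689/15381)   [reduce mod 15381]
reciprocity: (14689/15381) = +1·(15381/14689) since 14689 mod 4 = 1, 15381 mod 4 = 1; sign now +1
(15381/14689) = (692/14689)   [reduce mod 14689]
692 = 2^2·173; (2/14689) = +1 since 14689 mod 8 = 1, so (692/14689) = (+1)^2·(173/14689); sign now +1
reciprocity: (173/14689) = +1·(14689/173) since 173 mod 4 = 1, 14689 mod 4 = 1; sign now +1
(14689/173) = (157/173)   [reduce mod 173]
reciprocity: (157/173) = +1·(173/157) since 157 mod 4 = 1, 173 mod 4 = 1; sign now +1
(173/157) = (16/157)   [reduce mod 157]
16 = 2^4·1; (2/157) = -1 since 157 mod 8 = 5, so (16/157) = (-1)^4·(1/157); sign now +1
(1/157) = 1; final value = sign = +1

1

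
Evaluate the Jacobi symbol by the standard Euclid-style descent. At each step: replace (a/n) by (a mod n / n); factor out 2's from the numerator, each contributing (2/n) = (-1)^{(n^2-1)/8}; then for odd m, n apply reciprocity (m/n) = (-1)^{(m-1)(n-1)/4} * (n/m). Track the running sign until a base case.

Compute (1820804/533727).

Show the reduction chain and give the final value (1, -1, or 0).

1

(1820804/533727): 1820804 mod 533727 = 219623, so (1820804/533727) = (219623/533727)
flip (219623/533727) -> (533727/219623): both odd, 219623 mod 4 = 3, 533727 mod 4 = 3, so the flip contributes -1; sign now -1
(533727/219623): 533727 mod 219623 = 94481, so (533727/219623) = (94481/219623)
flip (94481/219623) -> (219623/94481): both odd, 94481 mod 4 = 1, 219623 mod 4 = 3, so the flip contributes +1; sign now -1
(219623/94481): 219623 mod 94481 = 30661, so (219623/94481) = (30661/94481)
flip (30661/94481) -> (94481/30661): both odd, 30661 mod 4 = 1, 94481 mod 4 = 1, so the flip contributes +1; sign now -1
(94481/30661): 94481 mod 30661 = 2498, so (94481/30661) = (2498/30661)
factor out 2^1: 2498 = 2^1·1249; with 30661 mod 8 = 5, (2/30661) = -1; sign now +1; continue with (1249/30661)
flip (1249/30661) -> (30661/1249): both odd, 1249 mod 4 = 1, 30661 mod 4 = 1, so the flip contributes +1; sign now +1
(30661/1249): 30661 mod 1249 = 685, so (30661/1249) = (685/1249)
flip (685/1249) -> (1249/685): both odd, 685 mod 4 = 1, 1249 mod 4 = 1, so the flip contributes +1; sign now +1
(1249/685): 1249 mod 685 = 564, so (1249/685) = (564/685)
factor out 2^2: 564 = 2^2·141; with 685 mod 8 = 5, (2/685) = -1; sign now +1; continue with (141/685)
flip (141/685) -> (685/141): both odd, 141 mod 4 = 1, 685 mod 4 = 1, so the flip contributes +1; sign now +1
(685/141): 685 mod 141 = 121, so (685/141) = (121/141)
flip (121/141) -> (141/121): both odd, 121 mod 4 = 1, 141 mod 4 = 1, so the flip contributes +1; sign now +1
(141/121): 141 mod 121 = 20, so (141/121) = (20/121)
factor out 2^2: 20 = 2^2·5; with 121 mod 8 = 1, (2/121) = +1; sign now +1; continue with (5/121)
flip (5/121) -> (121/5): both odd, 5 mod 4 = 1, 121 mod 4 = 1, so the flip contributes +1; sign now +1
(121/5): 121 mod 5 = 1, so (121/5) = (1/5)
reached (1/5) = 1, so the symbol is +1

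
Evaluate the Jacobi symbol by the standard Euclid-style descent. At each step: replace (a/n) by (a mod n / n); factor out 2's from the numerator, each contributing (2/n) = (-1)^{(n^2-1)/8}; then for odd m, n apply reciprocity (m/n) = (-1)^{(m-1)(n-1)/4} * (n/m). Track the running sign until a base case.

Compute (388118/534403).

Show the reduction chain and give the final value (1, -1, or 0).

-1

factor out 2^1: 388118 = 2^1·194059; with 534403 mod 8 = 3, (2/534403) = -1; sign now -1; continue with (194059/534403)
flip (194059/534403) -> (534403/194059): both odd, 194059 mod 4 = 3, 534403 mod 4 = 3, so the flip contributes -1; sign now +1
(534403/194059): 534403 mod 194059 = 146285, so (534403/194059) = (146285/194059)
flip (146285/194059) -> (194059/146285): both odd, 146285 mod 4 = 1, 194059 mod 4 = 3, so the flip contributes +1; sign now +1
(194059/146285): 194059 mod 146285 = 47774, so (194059/146285) = (47774/146285)
factor out 2^1: 47774 = 2^1·23887; with 146285 mod 8 = 5, (2/146285) = -1; sign now -1; continue with (23887/146285)
flip (23887/146285) -> (146285/23887): both odd, 23887 mod 4 = 3, 146285 mod 4 = 1, so the flip contributes +1; sign now -1
(146285/23887): 146285 mod 23887 = 2963, so (146285/23887) = (2963/23887)
flip (2963/23887) -> (23887/2963): both odd, 2963 mod 4 = 3, 23887 mod 4 = 3, so the flip contributes -1; sign now +1
(23887/2963): 23887 mod 2963 = 183, so (23887/2963) = (183/2963)
flip (183/2963) -> (2963/183): both odd, 183 mod 4 = 3, 2963 mod 4 = 3, so the flip contributes -1; sign now -1
(2963/183): 2963 mod 183 = 35, so (2963/183) = (35/183)
flip (35/183) -> (183/35): both odd, 35 mod 4 = 3, 183 mod 4 = 3, so the flip contributes -1; sign now +1
(183/35): 183 mod 35 = 8, so (183/35) = (8/35)
factor out 2^3: 8 = 2^3·1; with 35 mod 8 = 3, (2/35) = -1; sign now -1; continue with (1/35)
reached (1/35) = 1, so the symbol is -1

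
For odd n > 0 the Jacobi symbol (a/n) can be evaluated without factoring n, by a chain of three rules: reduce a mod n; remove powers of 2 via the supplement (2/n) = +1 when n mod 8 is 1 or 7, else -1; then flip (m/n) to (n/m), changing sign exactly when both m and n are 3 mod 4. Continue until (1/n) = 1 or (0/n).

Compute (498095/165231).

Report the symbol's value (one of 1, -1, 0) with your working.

1

(498095/165231): 498095 mod 165231 = 2402, so (498095/165231) = (2402/165231)
factor out 2^1: 2402 = 2^1·1201; with 165231 mod 8 = 7, (2/165231) = +1; sign now +1; continue with (1201/165231)
flip (1201/165231) -> (165231/1201): both odd, 1201 mod 4 = 1, 165231 mod 4 = 3, so the flip contributes +1; sign now +1
(165231/1201): 165231 mod 1201 = 694, so (165231/1201) = (694/1201)
factor out 2^1: 694 = 2^1·347; with 1201 mod 8 = 1, (2/1201) = +1; sign now +1; continue with (347/1201)
flip (347/1201) -> (1201/347): both odd, 347 mod 4 = 3, 1201 mod 4 = 1, so the flip contributes +1; sign now +1
(1201/347): 1201 mod 347 = 160, so (1201/347) = (160/347)
factor out 2^5: 160 = 2^5·5; with 347 mod 8 = 3, (2/347) = -1; sign now -1; continue with (5/347)
flip (5/347) -> (347/5): both odd, 5 mod 4 = 1, 347 mod 4 = 3, so the flip contributes +1; sign now -1
(347/5): 347 mod 5 = 2, so (347/5) = (2/5)
factor out 2^1: 2 = 2^1·1; with 5 mod 8 = 5, (2/5) = -1; sign now +1; continue with (1/5)
reached (1/5) = 1, so the symbol is +1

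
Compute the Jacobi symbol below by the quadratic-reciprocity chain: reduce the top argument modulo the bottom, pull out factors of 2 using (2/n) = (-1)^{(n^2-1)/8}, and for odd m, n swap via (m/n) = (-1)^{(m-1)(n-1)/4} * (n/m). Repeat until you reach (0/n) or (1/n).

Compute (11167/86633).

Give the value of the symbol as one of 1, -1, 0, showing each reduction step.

1

reciprocity: (11167/86633) = +1·(86633/11167) since 11167 mod 4 = 3, 86633 mod 4 = 1; sign now +1
(86633/11167) = (8464/11167)   [reduce mod 11167]
8464 = 2^4·529; (2/11167) = +1 since 11167 mod 8 = 7, so (8464/11167) = (+1)^4·(529/11167); sign now +1
reciprocity: (529/11167) = +1·(11167/529) since 529 mod 4 = 1, 11167 mod 4 = 3; sign now +1
(11167/529) = (58/529)   [reduce mod 529]
58 = 2^1·29; (2/529) = +1 since 529 mod 8 = 1, so (58/529) = (+1)^1·(29/529); sign now +1
reciprocity: (29/529) = +1·(529/29) since 29 mod 4 = 1, 529 mod 4 = 1; sign now +1
(529/29) = (7/29)   [reduce mod 29]
reciprocity: (7/29) = +1·(29/7) since 7 mod 4 = 3, 29 mod 4 = 1; sign now +1
(29/7) = (1/7)   [reduce mod 7]
(1/7) = 1; final value = sign = +1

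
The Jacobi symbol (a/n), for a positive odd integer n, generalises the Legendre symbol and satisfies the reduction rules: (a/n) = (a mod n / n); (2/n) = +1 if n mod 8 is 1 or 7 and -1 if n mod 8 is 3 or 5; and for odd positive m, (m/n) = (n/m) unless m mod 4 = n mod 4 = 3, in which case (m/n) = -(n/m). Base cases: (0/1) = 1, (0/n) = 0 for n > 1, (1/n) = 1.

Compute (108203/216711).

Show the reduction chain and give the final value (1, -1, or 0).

-1

flip (108203/216711) -> (216711/108203): both odd, 108203 mod 4 = 3, 216711 mod 4 = 3, so the flip contributes -1; sign now -1
(216711/108203): 216711 mod 108203 = 305, so (216711/108203) = (305/108203)
flip (305/108203) -> (108203/305): both odd, 305 mod 4 = 1, 108203 mod 4 = 3, so the flip contributes +1; sign now -1
(108203/305): 108203 mod 305 = 233, so (108203/305) = (233/305)
flip (233/305) -> (305/233): both odd, 233 mod 4 = 1, 305 mod 4 = 1, so the flip contributes +1; sign now -1
(305/233): 305 mod 233 = 72, so (305/233) = (72/233)
factor out 2^3: 72 = 2^3·9; with 233 mod 8 = 1, (2/233) = +1; sign now -1; continue with (9/233)
flip (9/233) -> (233/9): both odd, 9 mod 4 = 1, 233 mod 4 = 1, so the flip contributes +1; sign now -1
(233/9): 233 mod 9 = 8, so (233/9) = (8/9)
factor out 2^3: 8 = 2^3·1; with 9 mod 8 = 1, (2/9) = +1; sign now -1; continue with (1/9)
reached (1/9) = 1, so the symbol is -1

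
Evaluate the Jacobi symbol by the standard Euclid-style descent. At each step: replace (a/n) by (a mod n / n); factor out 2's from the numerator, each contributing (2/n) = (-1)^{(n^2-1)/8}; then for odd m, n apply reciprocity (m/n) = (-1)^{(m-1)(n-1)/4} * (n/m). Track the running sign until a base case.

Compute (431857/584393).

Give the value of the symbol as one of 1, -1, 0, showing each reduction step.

1

reciprocity: (431857/584393) = +1·(584393/431857) since 431857 mod 4 = 1, 584393 mod 4 = 1; sign now +1
(584393/431857) = (152536/431857)   [reduce mod 431857]
152536 = 2^3·19067; (2/431857) = +1 since 431857 mod 8 = 1, so (152536/431857) = (+1)^3·(19067/431857); sign now +1
reciprocity: (19067/431857) = +1·(431857/19067) since 19067 mod 4 = 3, 431857 mod 4 = 1; sign now +1
(431857/19067) = (12383/19067)   [reduce mod 19067]
reciprocity: (12383/19067) = -1·(19067/12383) since 12383 mod 4 = 3, 19067 mod 4 = 3; sign now -1
(19067/12383) = (6684/12383)   [reduce mod 12383]
6684 = 2^2·1671; (2/12383) = +1 since 12383 mod 8 = 7, so (6684/12383) = (+1)^2·(1671/12383); sign now -1
reciprocity: (1671/12383) = -1·(12383/1671) since 1671 mod 4 = 3, 12383 mod 4 = 3; sign now +1
(12383/1671) = (686/1671)   [reduce mod 1671]
686 = 2^1·343; (2/1671) = +1 since 1671 mod 8 = 7, so (686/1671) = (+1)^1·(343/1671); sign now +1
reciprocity: (343/1671) = -1·(1671/343) since 343 mod 4 = 3, 1671 mod 4 = 3; sign now -1
(1671/343) = (299/343)   [reduce mod 343]
reciprocity: (299/343) = -1·(343/299) since 299 mod 4 = 3, 343 mod 4 = 3; sign now +1
(343/299) = (44/299)   [reduce mod 299]
44 = 2^2·11; (2/299) = -1 since 299 mod 8 = 3, so (44/299) = (-1)^2·(11/299); sign now +1
reciprocity: (11/299) = -1·(299/11) since 11 mod 4 = 3, 299 mod 4 = 3; sign now -1
(299/11) = (2/11)   [reduce mod 11]
2 = 2^1·1; (2/11) = -1 since 11 mod 8 = 3, so (2/11) = (-1)^1·(1/11); sign now +1
(1/11) = 1; final value = sign = +1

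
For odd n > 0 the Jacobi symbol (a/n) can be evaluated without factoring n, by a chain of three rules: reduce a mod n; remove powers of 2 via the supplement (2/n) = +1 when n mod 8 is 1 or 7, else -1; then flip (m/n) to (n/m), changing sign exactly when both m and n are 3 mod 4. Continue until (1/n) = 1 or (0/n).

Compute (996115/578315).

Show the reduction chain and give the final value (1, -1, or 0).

0

(996115/578315): 996115 mod 578315 = 417800, so (996115/578315) = (417800/578315)
factor out 2^3: 417800 = 2^3·52225; with 578315 mod 8 = 3, (2/578315) = -1; sign now -1; continue with (52225/578315)
flip (52225/578315) -> (578315/52225): both odd, 52225 mod 4 = 1, 578315 mod 4 = 3, so the flip contributes +1; sign now -1
(578315/52225): 578315 mod 52225 = 3840, so (578315/52225) = (3840/52225)
factor out 2^8: 3840 = 2^8·15; with 52225 mod 8 = 1, (2/52225) = +1; sign now -1; continue with (15/52225)
flip (15/52225) -> (52225/15): both odd, 15 mod 4 = 3, 52225 mod 4 = 1, so the flip contributes +1; sign now -1
(52225/15): 52225 mod 15 = 10, so (52225/15) = (10/15)
factor out 2^1: 10 = 2^1·5; with 15 mod 8 = 7, (2/15) = +1; sign now -1; continue with (5/15)
flip (5/15) -> (15/5): both odd, 5 mod 4 = 1, 15 mod 4 = 3, so the flip contributes +1; sign now -1
(15/5): 15 mod 5 = 0, so (15/5) = (0/5)
reached (0/5); gcd(a, n) > 1, so (0/5) = 0 and the symbol is 0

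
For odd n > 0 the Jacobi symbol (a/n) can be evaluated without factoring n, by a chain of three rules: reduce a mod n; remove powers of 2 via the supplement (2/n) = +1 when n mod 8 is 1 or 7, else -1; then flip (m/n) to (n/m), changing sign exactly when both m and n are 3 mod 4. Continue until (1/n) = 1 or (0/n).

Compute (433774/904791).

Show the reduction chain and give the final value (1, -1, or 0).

-1

433774 = 2^1·216887; (2/904791) = +1 since 904791 mod 8 = 7, so (433774/904791) = (+1)^1·(216887/904791); sign now +1
reciprocity: (216887/904791) = -1·(904791/216887) since 216887 mod 4 = 3, 904791 mod 4 = 3; sign now -1
(904791/216887) = (37243/216887)   [reduce mod 216887]
reciprocity: (37243/216887) = -1·(216887/37243) since 37243 mod 4 = 3, 216887 mod 4 = 3; sign now +1
(216887/37243) = (30672/37243)   [reduce mod 37243]
30672 = 2^4·1917; (2/37243) = -1 since 37243 mod 8 = 3, so (30672/37243) = (-1)^4·(1917/37243); sign now +1
reciprocity: (1917/37243) = +1·(37243/1917) since 1917 mod 4 = 1, 37243 mod 4 = 3; sign now +1
(37243/1917) = (820/1917)   [reduce mod 1917]
820 = 2^2·205; (2/1917) = -1 since 1917 mod 8 = 5, so (820/1917) = (-1)^2·(205/1917); sign now +1
reciprocity: (205/1917) = +1·(1917/205) since 205 mod 4 = 1, 1917 mod 4 = 1; sign now +1
(1917/205) = (72/205)   [reduce mod 205]
72 = 2^3·9; (2/205) = -1 since 205 mod 8 = 5, so (72/205) = (-1)^3·(9/205); sign now -1
reciprocity: (9/205) = +1·(205/9) since 9 mod 4 = 1, 205 mod 4 = 1; sign now -1
(205/9) = (7/9)   [reduce mod 9]
reciprocity: (7/9) = +1·(9/7) since 7 mod 4 = 3, 9 mod 4 = 1; sign now -1
(9/7) = (2/7)   [reduce mod 7]
2 = 2^1·1; (2/7) = +1 since 7 mod 8 = 7, so (2/7) = (+1)^1·(1/7); sign now -1
(1/7) = 1; final value = sign = -1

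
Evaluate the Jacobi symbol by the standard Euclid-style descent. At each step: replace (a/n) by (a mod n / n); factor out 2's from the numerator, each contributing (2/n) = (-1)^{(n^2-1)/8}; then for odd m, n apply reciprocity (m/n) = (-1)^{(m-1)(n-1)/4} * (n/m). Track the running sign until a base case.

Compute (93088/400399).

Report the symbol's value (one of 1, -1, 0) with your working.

-1

factor out 2^5: 93088 = 2^5·2909; with 400399 mod 8 = 7, (2/400399) = +1; sign now +1; continue with (2909/400399)
flip (2909/400399) -> (400399/2909): both odd, 2909 mod 4 = 1, 400399 mod 4 = 3, so the flip contributes +1; sign now +1
(400399/2909): 400399 mod 2909 = 1866, so (400399/2909) = (1866/2909)
factor out 2^1: 1866 = 2^1·933; with 2909 mod 8 = 5, (2/2909) = -1; sign now -1; continue with (933/2909)
flip (933/2909) -> (2909/933): both odd, 933 mod 4 = 1, 2909 mod 4 = 1, so the flip contributes +1; sign now -1
(2909/933): 2909 mod 933 = 110, so (2909/933) = (110/933)
factor out 2^1: 110 = 2^1·55; with 933 mod 8 = 5, (2/933) = -1; sign now +1; continue with (55/933)
flip (55/933) -> (933/55): both odd, 55 mod 4 = 3, 933 mod 4 = 1, so the flip contributes +1; sign now +1
(933/55): 933 mod 55 = 53, so (933/55) = (53/55)
flip (53/55) -> (55/53): both odd, 53 mod 4 = 1, 55 mod 4 = 3, so the flip contributes +1; sign now +1
(55/53): 55 mod 53 = 2, so (55/53) = (2/53)
factor out 2^1: 2 = 2^1·1; with 53 mod 8 = 5, (2/53) = -1; sign now -1; continue with (1/53)
reached (1/53) = 1, so the symbol is -1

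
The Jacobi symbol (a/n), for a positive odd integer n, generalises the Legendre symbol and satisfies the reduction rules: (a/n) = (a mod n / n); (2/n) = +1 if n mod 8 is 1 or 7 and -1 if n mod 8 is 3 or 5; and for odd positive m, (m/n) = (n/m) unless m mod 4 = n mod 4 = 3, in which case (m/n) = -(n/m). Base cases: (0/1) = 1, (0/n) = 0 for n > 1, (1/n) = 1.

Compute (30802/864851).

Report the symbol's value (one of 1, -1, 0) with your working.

-1

30802 = 2^1·15401; (2/864851) = -1 since 864851 mod 8 = 3, so (30802/864851) = (-1)^1·(15401/864851); sign now -1
reciprocity: (15401/864851) = +1·(864851/15401) since 15401 mod 4 = 1, 864851 mod 4 = 3; sign now -1
(864851/15401) = (2395/15401)   [reduce mod 15401]
reciprocity: (2395/15401) = +1·(15401/2395) since 2395 mod 4 = 3, 15401 mod 4 = 1; sign now -1
(15401/2395) = (1031/2395)   [reduce mod 2395]
reciprocity: (1031/2395) = -1·(2395/1031) since 1031 mod 4 = 3, 2395 mod 4 = 3; sign now +1
(2395/1031) = (333/1031)   [reduce mod 1031]
reciprocity: (333/1031) = +1·(1031/333) since 333 mod 4 = 1, 1031 mod 4 = 3; sign now +1
(1031/333) = (32/333)   [reduce mod 333]
32 = 2^5·1; (2/333) = -1 since 333 mod 8 = 5, so (32/333) = (-1)^5·(1/333); sign now -1
(1/333) = 1; final value = sign = -1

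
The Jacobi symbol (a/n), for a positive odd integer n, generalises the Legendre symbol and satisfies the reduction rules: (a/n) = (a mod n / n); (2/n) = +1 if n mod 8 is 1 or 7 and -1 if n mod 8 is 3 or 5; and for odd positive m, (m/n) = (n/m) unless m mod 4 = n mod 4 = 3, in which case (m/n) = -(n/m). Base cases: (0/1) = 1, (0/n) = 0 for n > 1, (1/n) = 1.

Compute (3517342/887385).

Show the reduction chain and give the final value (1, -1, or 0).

(3517342/887385): 3517342 mod 887385 = 855187, so (3517342/887385) = (855187/887385)
flip (855187/887385) -> (887385/855187): both odd, 855187 mod 4 = 3, 887385 mod 4 = 1, so the flip contributes +1; sign now +1
(887385/855187): 887385 mod 855187 = 32198, so (887385/855187) = (32198/855187)
factor out 2^1: 32198 = 2^1·16099; with 855187 mod 8 = 3, (2/855187) = -1; sign now -1; continue with (16099/855187)
flip (16099/855187) -> (855187/16099): both odd, 16099 mod 4 = 3, 855187 mod 4 = 3, so the flip contributes -1; sign now +1
(855187/16099): 855187 mod 16099 = 1940, so (855187/16099) = (1940/16099)
factor out 2^2: 1940 = 2^2·485; with 16099 mod 8 = 3, (2/16099) = -1; sign now +1; continue with (485/16099)
flip (485/16099) -> (16099/485): both odd, 485 mod 4 = 1, 16099 mod 4 = 3, so the flip contributes +1; sign now +1
(16099/485): 16099 mod 485 = 94, so (16099/485) = (94/485)
factor out 2^1: 94 = 2^1·47; with 485 mod 8 = 5, (2/485) = -1; sign now -1; continue with (47/485)
flip (47/485) -> (485/47): both odd, 47 mod 4 = 3, 485 mod 4 = 1, so the flip contributes +1; sign now -1
(485/47): 485 mod 47 = 15, so (485/47) = (15/47)
flip (15/47) -> (47/15): both odd, 15 mod 4 = 3, 47 mod 4 = 3, so the flip contributes -1; sign now +1
(47/15): 47 mod 15 = 2, so (47/15) = (2/15)
factor out 2^1: 2 = 2^1·1; with 15 mod 8 = 7, (2/15) = +1; sign now +1; continue with (1/15)
reached (1/15) = 1, so the symbol is +1

1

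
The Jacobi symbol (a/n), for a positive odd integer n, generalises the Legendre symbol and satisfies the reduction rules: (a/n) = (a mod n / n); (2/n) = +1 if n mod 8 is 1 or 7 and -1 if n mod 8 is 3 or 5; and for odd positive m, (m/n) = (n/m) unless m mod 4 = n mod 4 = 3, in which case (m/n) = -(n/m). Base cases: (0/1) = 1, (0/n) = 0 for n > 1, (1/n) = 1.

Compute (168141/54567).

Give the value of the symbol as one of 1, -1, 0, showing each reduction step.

0

(168141/54567): 168141 mod 54567 = 4440, so (168141/54567) = (4440/54567)
factor out 2^3: 4440 = 2^3·555; with 54567 mod 8 = 7, (2/54567) = +1; sign now +1; continue with (555/54567)
flip (555/54567) -> (54567/555): both odd, 555 mod 4 = 3, 54567 mod 4 = 3, so the flip contributes -1; sign now -1
(54567/555): 54567 mod 555 = 177, so (54567/555) = (177/555)
flip (177/555) -> (555/177): both odd, 177 mod 4 = 1, 555 mod 4 = 3, so the flip contributes +1; sign now -1
(555/177): 555 mod 177 = 24, so (555/177) = (24/177)
factor out 2^3: 24 = 2^3·3; with 177 mod 8 = 1, (2/177) = +1; sign now -1; continue with (3/177)
flip (3/177) -> (177/3): both odd, 3 mod 4 = 3, 177 mod 4 = 1, so the flip contributes +1; sign now -1
(177/3): 177 mod 3 = 0, so (177/3) = (0/3)
reached (0/3); gcd(a, n) > 1, so (0/3) = 0 and the symbol is 0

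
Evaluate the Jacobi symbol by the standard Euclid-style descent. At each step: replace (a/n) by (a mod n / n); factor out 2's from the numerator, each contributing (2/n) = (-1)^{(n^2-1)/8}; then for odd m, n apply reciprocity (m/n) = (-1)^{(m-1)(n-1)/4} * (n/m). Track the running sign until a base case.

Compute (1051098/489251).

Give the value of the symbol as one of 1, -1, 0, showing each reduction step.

(1051098/489251) = (72596/489251)   [reduce mod 489251]
72596 = 2^2·18149; (2/489251) = -1 since 489251 mod 8 = 3, so (72596/489251) = (-1)^2·(18149/489251); sign now +1
reciprocity: (18149/489251) = +1·(489251/18149) since 18149 mod 4 = 1, 489251 mod 4 = 3; sign now +1
(489251/18149) = (17377/18149)   [reduce mod 18149]
reciprocity: (17377/18149) = +1·(18149/17377) since 17377 mod 4 = 1, 18149 mod 4 = 1; sign now +1
(18149/17377) = (772/17377)   [reduce mod 17377]
772 = 2^2·193; (2/17377) = +1 since 17377 mod 8 = 1, so (772/17377) = (+1)^2·(193/17377); sign now +1
reciprocity: (193/17377) = +1·(17377/193) since 193 mod 4 = 1, 17377 mod 4 = 1; sign now +1
(17377/193) = (7/193)   [reduce mod 193]
reciprocity: (7/193) = +1·(193/7) since 7 mod 4 = 3, 193 mod 4 = 1; sign now +1
(193/7) = (4/7)   [reduce mod 7]
4 = 2^2·1; (2/7) = +1 since 7 mod 8 = 7, so (4/7) = (+1)^2·(1/7); sign now +1
(1/7) = 1; final value = sign = +1

1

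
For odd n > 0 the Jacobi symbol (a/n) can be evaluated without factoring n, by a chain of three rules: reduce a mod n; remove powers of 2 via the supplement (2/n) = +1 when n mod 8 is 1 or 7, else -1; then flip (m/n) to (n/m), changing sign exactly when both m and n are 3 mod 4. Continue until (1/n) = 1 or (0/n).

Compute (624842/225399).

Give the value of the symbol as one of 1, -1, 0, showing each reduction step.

1

(624842/225399) = (174044/225399)   [reduce mod 225399]
174044 = 2^2·43511; (2/225399) = +1 since 225399 mod 8 = 7, so (174044/225399) = (+1)^2·(43511/225399); sign now +1
reciprocity: (43511/225399) = -1·(225399/43511) since 43511 mod 4 = 3, 225399 mod 4 = 3; sign now -1
(225399/43511) = (7844/43511)   [reduce mod 43511]
7844 = 2^2·1961; (2/43511) = +1 since 43511 mod 8 = 7, so (7844/43511) = (+1)^2·(1961/43511); sign now -1
reciprocity: (1961/43511) = +1·(43511/1961) since 1961 mod 4 = 1, 43511 mod 4 = 3; sign now -1
(43511/1961) = (369/1961)   [reduce mod 1961]
reciprocity: (369/1961) = +1·(1961/369) since 369 mod 4 = 1, 1961 mod 4 = 1; sign now -1
(1961/369) = (116/369)   [reduce mod 369]
116 = 2^2·29; (2/369) = +1 since 369 mod 8 = 1, so (116/369) = (+1)^2·(29/369); sign now -1
reciprocity: (29/369) = +1·(369/29) since 29 mod 4 = 1, 369 mod 4 = 1; sign now -1
(369/29) = (21/29)   [reduce mod 29]
reciprocity: (21/29) = +1·(29/21) since 21 mod 4 = 1, 29 mod 4 = 1; sign now -1
(29/21) = (8/21)   [reduce mod 21]
8 = 2^3·1; (2/21) = -1 since 21 mod 8 = 5, so (8/21) = (-1)^3·(1/21); sign now +1
(1/21) = 1; final value = sign = +1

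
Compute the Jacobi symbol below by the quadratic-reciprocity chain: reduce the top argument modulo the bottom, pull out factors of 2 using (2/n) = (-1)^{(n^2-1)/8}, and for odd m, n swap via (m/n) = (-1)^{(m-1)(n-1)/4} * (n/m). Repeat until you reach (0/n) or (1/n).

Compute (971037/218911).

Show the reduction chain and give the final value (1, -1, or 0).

-1

(971037/218911): 971037 mod 218911 = 95393, so (971037/218911) = (95393/218911)
flip (95393/218911) -> (218911/95393): both odd, 95393 mod 4 = 1, 218911 mod 4 = 3, so the flip contributes +1; sign now +1
(218911/95393): 218911 mod 95393 = 28125, so (218911/95393) = (28125/95393)
flip (28125/95393) -> (95393/28125): both odd, 28125 mod 4 = 1, 95393 mod 4 = 1, so the flip contributes +1; sign now +1
(95393/28125): 95393 mod 28125 = 11018, so (95393/28125) = (11018/28125)
factor out 2^1: 11018 = 2^1·5509; with 28125 mod 8 = 5, (2/28125) = -1; sign now -1; continue with (5509/28125)
flip (5509/28125) -> (28125/5509): both odd, 5509 mod 4 = 1, 28125 mod 4 = 1, so the flip contributes +1; sign now -1
(28125/5509): 28125 mod 5509 = 580, so (28125/5509) = (580/5509)
factor out 2^2: 580 = 2^2·145; with 5509 mod 8 = 5, (2/5509) = -1; sign now -1; continue with (145/5509)
flip (145/5509) -> (5509/145): both odd, 145 mod 4 = 1, 5509 mod 4 = 1, so the flip contributes +1; sign now -1
(5509/145): 5509 mod 145 = 144, so (5509/145) = (144/145)
factor out 2^4: 144 = 2^4·9; with 145 mod 8 = 1, (2/145) = +1; sign now -1; continue with (9/145)
flip (9/145) -> (145/9): both odd, 9 mod 4 = 1, 145 mod 4 = 1, so the flip contributes +1; sign now -1
(145/9): 145 mod 9 = 1, so (145/9) = (1/9)
reached (1/9) = 1, so the symbol is -1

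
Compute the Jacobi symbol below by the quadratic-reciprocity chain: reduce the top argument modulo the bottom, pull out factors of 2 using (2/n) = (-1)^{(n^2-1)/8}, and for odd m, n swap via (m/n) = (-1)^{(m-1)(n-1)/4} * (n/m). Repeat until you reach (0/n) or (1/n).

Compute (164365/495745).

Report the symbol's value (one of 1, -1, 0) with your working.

flip (164365/495745) -> (495745/164365): both odd, 164365 mod 4 = 1, 495745 mod 4 = 1, so the flip contributes +1; sign now +1
(495745/164365): 495745 mod 164365 = 2650, so (495745/164365) = (2650/164365)
factor out 2^1: 2650 = 2^1·1325; with 164365 mod 8 = 5, (2/164365) = -1; sign now -1; continue with (1325/164365)
flip (1325/164365) -> (164365/1325): both odd, 1325 mod 4 = 1, 164365 mod 4 = 1, so the flip contributes +1; sign now -1
(164365/1325): 164365 mod 1325 = 65, so (164365/1325) = (65/1325)
flip (65/1325) -> (1325/65): both odd, 65 mod 4 = 1, 1325 mod 4 = 1, so the flip contributes +1; sign now -1
(1325/65): 1325 mod 65 = 25, so (1325/65) = (25/65)
flip (25/65) -> (65/25): both odd, 25 mod 4 = 1, 65 mod 4 = 1, so the flip contributes +1; sign now -1
(65/25): 65 mod 25 = 15, so (65/25) = (15/25)
flip (15/25) -> (25/15): both odd, 15 mod 4 = 3, 25 mod 4 = 1, so the flip contributes +1; sign now -1
(25/15): 25 mod 15 = 10, so (25/15) = (10/15)
factor out 2^1: 10 = 2^1·5; with 15 mod 8 = 7, (2/15) = +1; sign now -1; continue with (5/15)
flip (5/15) -> (15/5): both odd, 5 mod 4 = 1, 15 mod 4 = 3, so the flip contributes +1; sign now -1
(15/5): 15 mod 5 = 0, so (15/5) = (0/5)
reached (0/5); gcd(a, n) > 1, so (0/5) = 0 and the symbol is 0

0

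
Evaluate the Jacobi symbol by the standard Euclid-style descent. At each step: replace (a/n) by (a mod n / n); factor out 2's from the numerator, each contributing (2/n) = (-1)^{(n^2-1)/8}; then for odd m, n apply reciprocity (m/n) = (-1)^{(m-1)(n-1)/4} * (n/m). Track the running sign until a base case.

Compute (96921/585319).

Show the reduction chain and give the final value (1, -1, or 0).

1

flip (96921/585319) -> (585319/96921): both odd, 96921 mod 4 = 1, 585319 mod 4 = 3, so the flip contributes +1; sign now +1
(585319/96921): 585319 mod 96921 = 3793, so (585319/96921) = (3793/96921)
flip (3793/96921) -> (96921/3793): both odd, 3793 mod 4 = 1, 96921 mod 4 = 1, so the flip contributes +1; sign now +1
(96921/3793): 96921 mod 3793 = 2096, so (96921/3793) = (2096/3793)
factor out 2^4: 2096 = 2^4·131; with 3793 mod 8 = 1, (2/3793) = +1; sign now +1; continue with (131/3793)
flip (131/3793) -> (3793/131): both odd, 131 mod 4 = 3, 3793 mod 4 = 1, so the flip contributes +1; sign now +1
(3793/131): 3793 mod 131 = 125, so (3793/131) = (125/131)
flip (125/131) -> (131/125): both odd, 125 mod 4 = 1, 131 mod 4 = 3, so the flip contributes +1; sign now +1
(131/125): 131 mod 125 = 6, so (131/125) = (6/125)
factor out 2^1: 6 = 2^1·3; with 125 mod 8 = 5, (2/125) = -1; sign now -1; continue with (3/125)
flip (3/125) -> (125/3): both odd, 3 mod 4 = 3, 125 mod 4 = 1, so the flip contributes +1; sign now -1
(125/3): 125 mod 3 = 2, so (125/3) = (2/3)
factor out 2^1: 2 = 2^1·1; with 3 mod 8 = 3, (2/3) = -1; sign now +1; continue with (1/3)
reached (1/3) = 1, so the symbol is +1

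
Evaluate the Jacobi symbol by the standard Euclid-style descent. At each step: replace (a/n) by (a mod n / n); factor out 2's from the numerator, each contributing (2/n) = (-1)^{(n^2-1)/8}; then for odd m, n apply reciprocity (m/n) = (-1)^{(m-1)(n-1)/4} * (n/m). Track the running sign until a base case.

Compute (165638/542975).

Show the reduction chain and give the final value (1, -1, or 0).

factor out 2^1: 165638 = 2^1·82819; with 542975 mod 8 = 7, (2/542975) = +1; sign now +1; continue with (82819/542975)
flip (82819/542975) -> (542975/82819): both odd, 82819 mod 4 = 3, 542975 mod 4 = 3, so the flip contributes -1; sign now -1
(542975/82819): 542975 mod 82819 = 46061, so (542975/82819) = (46061/82819)
flip (46061/82819) -> (82819/46061): both odd, 46061 mod 4 = 1, 82819 mod 4 = 3, so the flip contributes +1; sign now -1
(82819/46061): 82819 mod 46061 = 36758, so (82819/46061) = (36758/46061)
factor out 2^1: 36758 = 2^1·18379; with 46061 mod 8 = 5, (2/46061) = -1; sign now +1; continue with (18379/46061)
flip (18379/46061) -> (46061/18379): both odd, 18379 mod 4 = 3, 46061 mod 4 = 1, so the flip contributes +1; sign now +1
(46061/18379): 46061 mod 18379 = 9303, so (46061/18379) = (9303/18379)
flip (9303/18379) -> (18379/9303): both odd, 9303 mod 4 = 3, 18379 mod 4 = 3, so the flip contributes -1; sign now -1
(18379/9303): 18379 mod 9303 = 9076, so (18379/9303) = (9076/9303)
factor out 2^2: 9076 = 2^2·2269; with 9303 mod 8 = 7, (2/9303) = +1; sign now -1; continue with (2269/9303)
flip (2269/9303) -> (9303/2269): both odd, 2269 mod 4 = 1, 9303 mod 4 = 3, so the flip contributes +1; sign now -1
(9303/2269): 9303 mod 2269 = 227, so (9303/2269) = (227/2269)
flip (227/2269) -> (2269/227): both odd, 227 mod 4 = 3, 2269 mod 4 = 1, so the flip contributes +1; sign now -1
(2269/227): 2269 mod 227 = 226, so (2269/227) = (226/227)
factor out 2^1: 226 = 2^1·113; with 227 mod 8 = 3, (2/227) = -1; sign now +1; continue with (113/227)
flip (113/227) -> (227/113): both odd, 113 mod 4 = 1, 227 mod 4 = 3, so the flip contributes +1; sign now +1
(227/113): 227 mod 113 = 1, so (227/113) = (1/113)
reached (1/113) = 1, so the symbol is +1

1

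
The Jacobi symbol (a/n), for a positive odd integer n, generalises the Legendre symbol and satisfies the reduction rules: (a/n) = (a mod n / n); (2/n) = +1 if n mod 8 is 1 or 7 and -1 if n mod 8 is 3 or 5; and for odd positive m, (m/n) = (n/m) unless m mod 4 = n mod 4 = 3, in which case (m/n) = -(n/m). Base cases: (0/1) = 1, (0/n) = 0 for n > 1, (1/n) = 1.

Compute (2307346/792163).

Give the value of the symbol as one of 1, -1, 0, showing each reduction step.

-1

(2307346/792163): 2307346 mod 792163 = 723020, so (2307346/792163) = (723020/792163)
factor out 2^2: 723020 = 2^2·180755; with 792163 mod 8 = 3, (2/792163) = -1; sign now +1; continue with (180755/792163)
flip (180755/792163) -> (792163/180755): both odd, 180755 mod 4 = 3, 792163 mod 4 = 3, so the flip contributes -1; sign now -1
(792163/180755): 792163 mod 180755 = 69143, so (792163/180755) = (69143/180755)
flip (69143/180755) -> (180755/69143): both odd, 69143 mod 4 = 3, 180755 mod 4 = 3, so the flip contributes -1; sign now +1
(180755/69143): 180755 mod 69143 = 42469, so (180755/69143) = (42469/69143)
flip (42469/69143) -> (69143/42469): both odd, 42469 mod 4 = 1, 69143 mod 4 = 3, so the flip contributes +1; sign now +1
(69143/42469): 69143 mod 42469 = 26674, so (69143/42469) = (26674/42469)
factor out 2^1: 26674 = 2^1·13337; with 42469 mod 8 = 5, (2/42469) = -1; sign now -1; continue with (13337/42469)
flip (13337/42469) -> (42469/13337): both odd, 13337 mod 4 = 1, 42469 mod 4 = 1, so the flip contributes +1; sign now -1
(42469/13337): 42469 mod 13337 = 2458, so (42469/13337) = (2458/13337)
factor out 2^1: 2458 = 2^1·1229; with 13337 mod 8 = 1, (2/13337) = +1; sign now -1; continue with (1229/13337)
flip (1229/13337) -> (13337/1229): both odd, 1229 mod 4 = 1, 13337 mod 4 = 1, so the flip contributes +1; sign now -1
(13337/1229): 13337 mod 1229 = 1047, so (13337/1229) = (1047/1229)
flip (1047/1229) -> (1229/1047): both odd, 1047 mod 4 = 3, 1229 mod 4 = 1, so the flip contributes +1; sign now -1
(1229/1047): 1229 mod 1047 = 182, so (1229/1047) = (182/1047)
factor out 2^1: 182 = 2^1·91; with 1047 mod 8 = 7, (2/1047) = +1; sign now -1; continue with (91/1047)
flip (91/1047) -> (1047/91): both odd, 91 mod 4 = 3, 1047 mod 4 = 3, so the flip contributes -1; sign now +1
(1047/91): 1047 mod 91 = 46, so (1047/91) = (46/91)
factor out 2^1: 46 = 2^1·23; with 91 mod 8 = 3, (2/91) = -1; sign now -1; continue with (23/91)
flip (23/91) -> (91/23): both odd, 23 mod 4 = 3, 91 mod 4 = 3, so the flip contributes -1; sign now +1
(91/23): 91 mod 23 = 22, so (91/23) = (22/23)
factor out 2^1: 22 = 2^1·11; with 23 mod 8 = 7, (2/23) = +1; sign now +1; continue with (11/23)
flip (11/23) -> (23/11): both odd, 11 mod 4 = 3, 23 mod 4 = 3, so the flip contributes -1; sign now -1
(23/11): 23 mod 11 = 1, so (23/11) = (1/11)
reached (1/11) = 1, so the symbol is -1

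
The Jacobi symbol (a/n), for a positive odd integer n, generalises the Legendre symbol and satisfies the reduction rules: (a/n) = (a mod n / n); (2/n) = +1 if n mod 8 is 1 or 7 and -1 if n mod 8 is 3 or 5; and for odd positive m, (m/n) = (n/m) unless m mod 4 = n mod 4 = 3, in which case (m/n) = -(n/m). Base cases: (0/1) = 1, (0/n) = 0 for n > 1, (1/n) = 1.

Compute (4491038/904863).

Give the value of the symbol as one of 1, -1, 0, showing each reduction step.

(4491038/904863) = (871586/904863)   [reduce mod 904863]
871586 = 2^1·435793; (2/904863) = +1 since 904863 mod 8 = 7, so (871586/904863) = (+1)^1·(435793/904863); sign now +1
reciprocity: (435793/904863) = +1·(904863/435793) since 435793 mod 4 = 1, 904863 mod 4 = 3; sign now +1
(904863/435793) = (33277/435793)   [reduce mod 435793]
reciprocity: (33277/435793) = +1·(435793/33277) since 33277 mod 4 = 1, 435793 mod 4 = 1; sign now +1
(435793/33277) = (3192/33277)   [reduce mod 33277]
3192 = 2^3·399; (2/33277) = -1 since 33277 mod 8 = 5, so (3192/33277) = (-1)^3·(399/33277); sign now -1
reciprocity: (399/33277) = +1·(33277/399) since 399 mod 4 = 3, 33277 mod 4 = 1; sign now -1
(33277/399) = (160/399)   [reduce mod 399]
160 = 2^5·5; (2/399) = +1 since 399 mod 8 = 7, so (160/399) = (+1)^5·(5/399); sign now -1
reciprocity: (5/399) = +1·(399/5) since 5 mod 4 = 1, 399 mod 4 = 3; sign now -1
(399/5) = (4/5)   [reduce mod 5]
4 = 2^2·1; (2/5) = -1 since 5 mod 8 = 5, so (4/5) = (-1)^2·(1/5); sign now -1
(1/5) = 1; final value = sign = -1

-1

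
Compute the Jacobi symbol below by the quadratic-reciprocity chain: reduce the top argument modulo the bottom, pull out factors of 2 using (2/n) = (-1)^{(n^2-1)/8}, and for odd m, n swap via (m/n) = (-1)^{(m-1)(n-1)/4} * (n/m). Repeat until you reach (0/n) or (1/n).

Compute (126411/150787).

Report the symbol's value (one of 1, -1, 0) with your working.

-1

flip (126411/150787) -> (150787/126411): both odd, 126411 mod 4 = 3, 150787 mod 4 = 3, so the flip contributes -1; sign now -1
(150787/126411): 150787 mod 126411 = 24376, so (150787/126411) = (24376/126411)
factor out 2^3: 24376 = 2^3·3047; with 126411 mod 8 = 3, (2/126411) = -1; sign now +1; continue with (3047/126411)
flip (3047/126411) -> (126411/3047): both odd, 3047 mod 4 = 3, 126411 mod 4 = 3, so the flip contributes -1; sign now -1
(126411/3047): 126411 mod 3047 = 1484, so (126411/3047) = (1484/3047)
factor out 2^2: 1484 = 2^2·371; with 3047 mod 8 = 7, (2/3047) = +1; sign now -1; continue with (371/3047)
flip (371/3047) -> (3047/371): both odd, 371 mod 4 = 3, 3047 mod 4 = 3, so the flip contributes -1; sign now +1
(3047/371): 3047 mod 371 = 79, so (3047/371) = (79/371)
flip (79/371) -> (371/79): both odd, 79 mod 4 = 3, 371 mod 4 = 3, so the flip contributes -1; sign now -1
(371/79): 371 mod 79 = 55, so (371/79) = (55/79)
flip (55/79) -> (79/55): both odd, 55 mod 4 = 3, 79 mod 4 = 3, so the flip contributes -1; sign now +1
(79/55): 79 mod 55 = 24, so (79/55) = (24/55)
factor out 2^3: 24 = 2^3·3; with 55 mod 8 = 7, (2/55) = +1; sign now +1; continue with (3/55)
flip (3/55) -> (55/3): both odd, 3 mod 4 = 3, 55 mod 4 = 3, so the flip contributes -1; sign now -1
(55/3): 55 mod 3 = 1, so (55/3) = (1/3)
reached (1/3) = 1, so the symbol is -1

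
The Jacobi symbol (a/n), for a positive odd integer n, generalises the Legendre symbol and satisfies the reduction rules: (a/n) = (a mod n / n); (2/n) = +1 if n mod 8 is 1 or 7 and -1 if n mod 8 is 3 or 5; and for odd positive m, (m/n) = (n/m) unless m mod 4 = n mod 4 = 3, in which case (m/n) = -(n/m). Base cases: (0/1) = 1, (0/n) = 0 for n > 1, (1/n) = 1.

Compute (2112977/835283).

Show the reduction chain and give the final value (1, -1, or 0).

(2112977/835283) = (442411/835283)   [reduce mod 835283]
reciprocity: (442411/835283) = -1·(835283/442411) since 442411 mod 4 = 3, 835283 mod 4 = 3; sign now -1
(835283/442411) = (392872/442411)   [reduce mod 442411]
392872 = 2^3·49109; (2/442411) = -1 since 442411 mod 8 = 3, so (392872/442411) = (-1)^3·(49109/442411); sign now +1
reciprocity: (49109/442411) = +1·(442411/49109) since 49109 mod 4 = 1, 442411 mod 4 = 3; sign now +1
(442411/49109) = (430/49109)   [reduce mod 49109]
430 = 2^1·215; (2/49109) = -1 since 49109 mod 8 = 5, so (430/49109) = (-1)^1·(215/49109); sign now -1
reciprocity: (215/49109) = +1·(49109/215) since 215 mod 4 = 3, 49109 mod 4 = 1; sign now -1
(49109/215) = (89/215)   [reduce mod 215]
reciprocity: (89/215) = +1·(215/89) since 89 mod 4 = 1, 215 mod 4 = 3; sign now -1
(215/89) = (37/89)   [reduce mod 89]
reciprocity: (37/89) = +1·(89/37) since 37 mod 4 = 1, 89 mod 4 = 1; sign now -1
(89/37) = (15/37)   [reduce mod 37]
reciprocity: (15/37) = +1·(37/15) since 15 mod 4 = 3, 37 mod 4 = 1; sign now -1
(37/15) = (7/15)   [reduce mod 15]
reciprocity: (7/15) = -1·(15/7) since 7 mod 4 = 3, 15 mod 4 = 3; sign now +1
(15/7) = (1/7)   [reduce mod 7]
(1/7) = 1; final value = sign = +1

1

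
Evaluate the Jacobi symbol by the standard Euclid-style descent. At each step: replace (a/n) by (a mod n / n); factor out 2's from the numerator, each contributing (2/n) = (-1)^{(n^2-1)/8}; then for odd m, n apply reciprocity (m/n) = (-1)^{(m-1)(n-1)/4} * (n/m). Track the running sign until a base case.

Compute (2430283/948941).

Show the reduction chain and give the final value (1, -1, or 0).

(2430283/948941): 2430283 mod 948941 = 532401, so (2430283/948941) = (532401/948941)
flip (532401/948941) -> (948941/532401): both odd, 532401 mod 4 = 1, 948941 mod 4 = 1, so the flip contributes +1; sign now +1
(948941/532401): 948941 mod 532401 = 416540, so (948941/532401) = (416540/532401)
factor out 2^2: 416540 = 2^2·104135; with 532401 mod 8 = 1, (2/532401) = +1; sign now +1; continue with (104135/532401)
flip (104135/532401) -> (532401/104135): both odd, 104135 mod 4 = 3, 532401 mod 4 = 1, so the flip contributes +1; sign now +1
(532401/104135): 532401 mod 104135 = 11726, so (532401/104135) = (11726/104135)
factor out 2^1: 11726 = 2^1·5863; with 104135 mod 8 = 7, (2/104135) = +1; sign now +1; continue with (5863/104135)
flip (5863/104135) -> (104135/5863): both odd, 5863 mod 4 = 3, 104135 mod 4 = 3, so the flip contributes -1; sign now -1
(104135/5863): 104135 mod 5863 = 4464, so (104135/5863) = (4464/5863)
factor out 2^4: 4464 = 2^4·279; with 5863 mod 8 = 7, (2/5863) = +1; sign now -1; continue with (279/5863)
flip (279/5863) -> (5863/279): both odd, 279 mod 4 = 3, 5863 mod 4 = 3, so the flip contributes -1; sign now +1
(5863/279): 5863 mod 279 = 4, so (5863/279) = (4/279)
factor out 2^2: 4 = 2^2·1; with 279 mod 8 = 7, (2/279) = +1; sign now +1; continue with (1/279)
reached (1/279) = 1, so the symbol is +1

1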